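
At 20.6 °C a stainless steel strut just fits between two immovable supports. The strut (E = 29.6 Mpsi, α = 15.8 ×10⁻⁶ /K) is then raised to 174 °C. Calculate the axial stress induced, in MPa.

E = 29.6 Mpsi = 204.1 GPa.
ΔT = 153.4 K. Constrained thermal stress σ = E·α·ΔT = 204.1×10³ MPa × 15.8×10⁻⁶ × 153.4 = 495 MPa (compressive).

495 MPa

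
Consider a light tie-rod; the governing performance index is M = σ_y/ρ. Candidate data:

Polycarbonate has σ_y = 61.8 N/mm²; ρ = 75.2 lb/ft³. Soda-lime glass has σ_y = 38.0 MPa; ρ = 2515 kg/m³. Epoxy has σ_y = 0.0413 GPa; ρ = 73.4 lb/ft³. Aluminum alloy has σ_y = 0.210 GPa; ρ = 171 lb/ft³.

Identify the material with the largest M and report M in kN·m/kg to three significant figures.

Convert each candidate to consistent units, then evaluate M:
  polycarbonate: σ_y = 61.80 MPa, ρ = 1205 kg/m³
  soda-lime glass: σ_y = 38.00 MPa, ρ = 2515 kg/m³
  epoxy: σ_y = 41.30 MPa, ρ = 1176 kg/m³
  aluminum alloy: σ_y = 210.0 MPa, ρ = 2739 kg/m³
  aluminum alloy: M = 76.7 kN·m/kg
  polycarbonate: M = 51.3 kN·m/kg
  epoxy: M = 35.1 kN·m/kg
  soda-lime glass: M = 15.1 kN·m/kg
The maximum is for aluminum alloy.

aluminum alloy, M = 76.7 kN·m/kg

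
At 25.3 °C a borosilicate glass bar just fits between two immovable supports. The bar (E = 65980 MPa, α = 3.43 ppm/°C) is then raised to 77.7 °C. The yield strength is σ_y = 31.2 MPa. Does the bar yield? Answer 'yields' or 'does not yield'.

does not yield

E = 65980 MPa = 65.98 GPa.
ΔT = 52.40 K. Constrained thermal stress σ = E·α·ΔT = 65.98×10³ MPa × 3.43×10⁻⁶ × 52.40 = 11.9 MPa (compressive).
Compare to σ_y = 31.2 MPa: σ < σ_y, so it does not yield.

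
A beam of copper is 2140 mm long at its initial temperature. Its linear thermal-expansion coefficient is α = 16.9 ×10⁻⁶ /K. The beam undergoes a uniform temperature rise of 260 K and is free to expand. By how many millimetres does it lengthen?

ΔL = α·L₀·ΔT = 16.9×10⁻⁶ × 2140 mm × 260.0 K = 9.40 mm.

9.40 mm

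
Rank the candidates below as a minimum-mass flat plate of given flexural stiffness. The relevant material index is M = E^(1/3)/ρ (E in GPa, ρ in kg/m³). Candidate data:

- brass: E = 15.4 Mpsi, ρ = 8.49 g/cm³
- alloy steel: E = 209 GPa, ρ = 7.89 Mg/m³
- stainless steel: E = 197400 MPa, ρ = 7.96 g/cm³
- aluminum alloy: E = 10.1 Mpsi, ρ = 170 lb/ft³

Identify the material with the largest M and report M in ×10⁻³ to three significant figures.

aluminum alloy, M = 1.51×10⁻³

In SI units:
  brass: E = 106.2 GPa, ρ = 8490 kg/m³
  alloy steel: E = 209.0 GPa, ρ = 7890 kg/m³
  stainless steel: E = 197.4 GPa, ρ = 7960 kg/m³
  aluminum alloy: E = 69.64 GPa, ρ = 2723 kg/m³
  aluminum alloy: M = 1.51×10⁻³
  alloy steel: M = 0.752×10⁻³
  stainless steel: M = 0.731×10⁻³
  brass: M = 0.558×10⁻³
Aluminum alloy ranks first.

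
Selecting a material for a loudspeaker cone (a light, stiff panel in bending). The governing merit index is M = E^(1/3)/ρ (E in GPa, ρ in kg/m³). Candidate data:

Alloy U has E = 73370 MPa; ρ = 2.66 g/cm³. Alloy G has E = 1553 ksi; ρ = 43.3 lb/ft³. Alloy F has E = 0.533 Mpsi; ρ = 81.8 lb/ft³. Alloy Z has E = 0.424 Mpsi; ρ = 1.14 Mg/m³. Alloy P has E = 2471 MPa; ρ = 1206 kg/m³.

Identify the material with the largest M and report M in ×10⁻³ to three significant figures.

In SI units:
  alloy U: E = 73.37 GPa, ρ = 2660 kg/m³
  alloy G: E = 10.71 GPa, ρ = 693.6 kg/m³
  alloy F: E = 3.675 GPa, ρ = 1310 kg/m³
  alloy Z: E = 2.923 GPa, ρ = 1140 kg/m³
  alloy P: E = 2.471 GPa, ρ = 1206 kg/m³
  alloy G: M = 3.18×10⁻³
  alloy U: M = 1.57×10⁻³
  alloy Z: M = 1.25×10⁻³
  alloy F: M = 1.18×10⁻³
  alloy P: M = 1.12×10⁻³
The maximum is for alloy G.

alloy G, M = 3.18×10⁻³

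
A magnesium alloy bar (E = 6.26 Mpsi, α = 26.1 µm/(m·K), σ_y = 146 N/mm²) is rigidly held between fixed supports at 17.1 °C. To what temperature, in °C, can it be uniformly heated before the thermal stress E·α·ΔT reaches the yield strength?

147 °C

E = 6.26 Mpsi = 43.16 GPa.
σ_y = 146 N/mm² = 146.0 MPa.
E·α·ΔT = 146.0 MPa ⇒ ΔT = 146.0 / (43.16×10³ × 26.1×10⁻⁶) = 129.6 K.
T = 17.1 + 129.6 = 146.7 °C.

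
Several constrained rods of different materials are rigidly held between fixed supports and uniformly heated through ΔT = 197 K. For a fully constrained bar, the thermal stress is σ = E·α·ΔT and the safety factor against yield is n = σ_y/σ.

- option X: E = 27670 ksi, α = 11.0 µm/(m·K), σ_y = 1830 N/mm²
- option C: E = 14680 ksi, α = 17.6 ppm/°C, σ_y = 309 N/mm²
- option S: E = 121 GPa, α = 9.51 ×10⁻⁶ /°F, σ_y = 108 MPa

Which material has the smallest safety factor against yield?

option S

Converting E to GPa, α to ×10⁻⁶/K, σ_y to MPa, then σ and n for each:
  option X: E = 190.8, α = 11.0, σ_y = 1830 → σ = 413 MPa, n = 4.43
  option C: E = 101.2, α = 17.6, σ_y = 309.0 → σ = 351 MPa, n = 0.881
  option S: E = 121.0, α = 17.1, σ_y = 108.0 → σ = 408 MPa, n = 0.265
Smallest n: option S with n = 0.265.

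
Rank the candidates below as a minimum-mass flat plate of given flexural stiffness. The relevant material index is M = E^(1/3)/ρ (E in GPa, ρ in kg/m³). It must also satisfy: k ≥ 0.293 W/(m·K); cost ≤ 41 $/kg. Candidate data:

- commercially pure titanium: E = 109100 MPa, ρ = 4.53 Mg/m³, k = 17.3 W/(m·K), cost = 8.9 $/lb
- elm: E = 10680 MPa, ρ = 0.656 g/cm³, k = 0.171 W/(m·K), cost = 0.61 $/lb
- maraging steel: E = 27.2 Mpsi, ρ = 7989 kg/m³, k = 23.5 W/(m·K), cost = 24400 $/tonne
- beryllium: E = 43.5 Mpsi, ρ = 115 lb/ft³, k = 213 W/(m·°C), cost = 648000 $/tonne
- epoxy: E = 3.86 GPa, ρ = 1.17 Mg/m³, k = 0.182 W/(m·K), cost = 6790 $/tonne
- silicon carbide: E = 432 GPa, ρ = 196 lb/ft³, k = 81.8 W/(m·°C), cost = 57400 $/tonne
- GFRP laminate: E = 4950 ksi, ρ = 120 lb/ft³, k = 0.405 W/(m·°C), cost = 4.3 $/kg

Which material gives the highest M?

GFRP laminate

Screen on constraints: k ≥ 0.293 W/(m·K); cost ≤ 41 $/kg. Survivors: commercially pure titanium, maraging steel, GFRP laminate.
Normalizing units and computing the index:
  commercially pure titanium: E = 109.1 GPa, ρ = 4530 kg/m³
  maraging steel: E = 187.5 GPa, ρ = 7989 kg/m³
  GFRP laminate: E = 34.13 GPa, ρ = 1922 kg/m³
  GFRP laminate: M = 1.69×10⁻³
  commercially pure titanium: M = 1.05×10⁻³
  maraging steel: M = 0.716×10⁻³
The maximum is for GFRP laminate.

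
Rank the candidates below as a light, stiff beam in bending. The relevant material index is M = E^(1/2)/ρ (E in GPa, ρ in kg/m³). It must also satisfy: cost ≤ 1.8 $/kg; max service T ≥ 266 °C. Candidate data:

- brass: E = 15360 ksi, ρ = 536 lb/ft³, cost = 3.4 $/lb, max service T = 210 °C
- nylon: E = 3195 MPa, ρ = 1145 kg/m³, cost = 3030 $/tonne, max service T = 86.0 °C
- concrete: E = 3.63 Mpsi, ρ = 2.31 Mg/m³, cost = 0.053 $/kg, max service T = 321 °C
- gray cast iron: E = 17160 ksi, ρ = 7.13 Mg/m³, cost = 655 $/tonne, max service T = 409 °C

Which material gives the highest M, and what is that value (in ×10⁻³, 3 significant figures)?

concrete, M = 2.17×10⁻³

Screen on constraints: cost ≤ 1.8 $/kg; max service T ≥ 266 °C. Survivors: concrete, gray cast iron.
Putting every candidate on a common basis:
  concrete: E = 25.03 GPa, ρ = 2310 kg/m³
  gray cast iron: E = 118.3 GPa, ρ = 7130 kg/m³
  concrete: M = 2.17×10⁻³
  gray cast iron: M = 1.53×10⁻³
Concrete has the largest M.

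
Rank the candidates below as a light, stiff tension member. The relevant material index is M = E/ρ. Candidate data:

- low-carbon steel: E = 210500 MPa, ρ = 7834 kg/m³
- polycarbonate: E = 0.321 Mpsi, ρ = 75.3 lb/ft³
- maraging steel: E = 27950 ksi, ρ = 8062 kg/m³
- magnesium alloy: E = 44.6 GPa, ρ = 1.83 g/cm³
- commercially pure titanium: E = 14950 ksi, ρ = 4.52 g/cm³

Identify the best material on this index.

After converting to SI:
  low-carbon steel: E = 210.5 GPa, ρ = 7834 kg/m³
  polycarbonate: E = 2.213 GPa, ρ = 1206 kg/m³
  maraging steel: E = 192.7 GPa, ρ = 8062 kg/m³
  magnesium alloy: E = 44.60 GPa, ρ = 1830 kg/m³
  commercially pure titanium: E = 103.1 GPa, ρ = 4520 kg/m³
  low-carbon steel: M = 26.9 MN·m/kg
  magnesium alloy: M = 24.4 MN·m/kg
  maraging steel: M = 23.9 MN·m/kg
  commercially pure titanium: M = 22.8 MN·m/kg
  polycarbonate: M = 1.83 MN·m/kg
Highest index: low-carbon steel.

low-carbon steel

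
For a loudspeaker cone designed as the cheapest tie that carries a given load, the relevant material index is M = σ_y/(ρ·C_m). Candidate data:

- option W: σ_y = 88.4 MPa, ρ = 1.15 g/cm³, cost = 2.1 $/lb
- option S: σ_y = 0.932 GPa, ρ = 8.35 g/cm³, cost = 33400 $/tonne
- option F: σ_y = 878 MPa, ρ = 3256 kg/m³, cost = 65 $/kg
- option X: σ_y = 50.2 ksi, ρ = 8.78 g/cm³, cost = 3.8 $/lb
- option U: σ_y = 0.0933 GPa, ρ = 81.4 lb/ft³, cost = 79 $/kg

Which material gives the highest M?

After converting to SI:
  option W: σ_y = 88.40 MPa, ρ = 1150 kg/m³, cost = 4.630 $/kg
  option S: σ_y = 932.0 MPa, ρ = 8350 kg/m³, cost = 33.40 $/kg
  option F: σ_y = 878.0 MPa, ρ = 3256 kg/m³, cost = 65.00 $/kg
  option X: σ_y = 346.1 MPa, ρ = 8780 kg/m³, cost = 8.377 $/kg
  option U: σ_y = 93.30 MPa, ρ = 1304 kg/m³, cost = 79.00 $/kg
  option W: M = 16.6 kN·m per $
  option X: M = 4.71 kN·m per $
  option F: M = 4.15 kN·m per $
  option S: M = 3.34 kN·m per $
  option U: M = 0.906 kN·m per $
Option W has the largest M.

option W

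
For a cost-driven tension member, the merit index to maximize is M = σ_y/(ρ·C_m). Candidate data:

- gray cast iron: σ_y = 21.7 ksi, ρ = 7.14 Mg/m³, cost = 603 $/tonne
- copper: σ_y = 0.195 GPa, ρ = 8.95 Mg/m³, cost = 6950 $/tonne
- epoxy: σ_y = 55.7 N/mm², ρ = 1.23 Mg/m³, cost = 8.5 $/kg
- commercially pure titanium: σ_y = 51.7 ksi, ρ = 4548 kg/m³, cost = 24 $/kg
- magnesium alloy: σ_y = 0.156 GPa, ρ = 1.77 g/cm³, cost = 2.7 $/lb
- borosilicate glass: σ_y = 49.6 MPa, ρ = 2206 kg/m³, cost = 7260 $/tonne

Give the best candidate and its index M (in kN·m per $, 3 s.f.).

gray cast iron, M = 34.8 kN·m per $

In SI units:
  gray cast iron: σ_y = 149.6 MPa, ρ = 7140 kg/m³, cost = 0.6030 $/kg
  copper: σ_y = 195.0 MPa, ρ = 8950 kg/m³, cost = 6.950 $/kg
  epoxy: σ_y = 55.70 MPa, ρ = 1230 kg/m³, cost = 8.500 $/kg
  commercially pure titanium: σ_y = 356.5 MPa, ρ = 4548 kg/m³, cost = 24.00 $/kg
  magnesium alloy: σ_y = 156.0 MPa, ρ = 1770 kg/m³, cost = 5.952 $/kg
  borosilicate glass: σ_y = 49.60 MPa, ρ = 2206 kg/m³, cost = 7.260 $/kg
  gray cast iron: M = 34.8 kN·m per $
  magnesium alloy: M = 14.8 kN·m per $
  epoxy: M = 5.33 kN·m per $
  commercially pure titanium: M = 3.27 kN·m per $
  copper: M = 3.13 kN·m per $
  borosilicate glass: M = 3.10 kN·m per $
Gray cast iron ranks first.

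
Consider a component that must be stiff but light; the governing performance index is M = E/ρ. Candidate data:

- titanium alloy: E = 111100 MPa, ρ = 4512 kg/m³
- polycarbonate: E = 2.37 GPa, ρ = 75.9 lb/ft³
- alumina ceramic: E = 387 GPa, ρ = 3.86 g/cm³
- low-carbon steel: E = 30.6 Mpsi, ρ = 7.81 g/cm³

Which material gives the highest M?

In SI units:
  titanium alloy: E = 111.1 GPa, ρ = 4512 kg/m³
  polycarbonate: E = 2.370 GPa, ρ = 1216 kg/m³
  alumina ceramic: E = 387.0 GPa, ρ = 3860 kg/m³
  low-carbon steel: E = 211.0 GPa, ρ = 7810 kg/m³
  alumina ceramic: M = 100 MN·m/kg
  low-carbon steel: M = 27.0 MN·m/kg
  titanium alloy: M = 24.6 MN·m/kg
  polycarbonate: M = 1.95 MN·m/kg
Alumina ceramic ranks first.

alumina ceramic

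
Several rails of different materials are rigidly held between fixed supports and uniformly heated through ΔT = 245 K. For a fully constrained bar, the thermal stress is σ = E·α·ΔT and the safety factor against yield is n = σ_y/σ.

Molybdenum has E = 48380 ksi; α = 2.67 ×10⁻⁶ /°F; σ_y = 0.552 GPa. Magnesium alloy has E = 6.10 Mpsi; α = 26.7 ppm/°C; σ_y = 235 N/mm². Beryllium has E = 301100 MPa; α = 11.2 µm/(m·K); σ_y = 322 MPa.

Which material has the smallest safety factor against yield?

beryllium

Per material, after unit conversion:
  molybdenum: E = 333.6, α = 4.81, σ_y = 552.0 → σ = 393 MPa, n = 1.41
  magnesium alloy: E = 42.06, α = 26.7, σ_y = 235.0 → σ = 275 MPa, n = 0.854
  beryllium: E = 301.1, α = 11.2, σ_y = 322.0 → σ = 826 MPa, n = 0.390
Beryllium has the lowest safety factor, n = 0.390.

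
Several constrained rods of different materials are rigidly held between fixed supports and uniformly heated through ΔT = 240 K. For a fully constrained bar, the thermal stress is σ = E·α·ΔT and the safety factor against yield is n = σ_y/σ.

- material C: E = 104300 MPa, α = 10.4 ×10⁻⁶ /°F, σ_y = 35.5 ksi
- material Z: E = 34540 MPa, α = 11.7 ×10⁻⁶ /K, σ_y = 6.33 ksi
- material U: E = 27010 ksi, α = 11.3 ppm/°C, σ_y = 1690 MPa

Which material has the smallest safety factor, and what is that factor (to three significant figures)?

Per material, after unit conversion:
  material C: E = 104.3, α = 18.7, σ_y = 244.8 → σ = 469 MPa, n = 0.522
  material Z: E = 34.54, α = 11.7, σ_y = 43.64 → σ = 97.0 MPa, n = 0.450
  material U: E = 186.2, α = 11.3, σ_y = 1690 → σ = 505 MPa, n = 3.35
Material Z has the lowest safety factor, n = 0.450.

material Z, n = 0.450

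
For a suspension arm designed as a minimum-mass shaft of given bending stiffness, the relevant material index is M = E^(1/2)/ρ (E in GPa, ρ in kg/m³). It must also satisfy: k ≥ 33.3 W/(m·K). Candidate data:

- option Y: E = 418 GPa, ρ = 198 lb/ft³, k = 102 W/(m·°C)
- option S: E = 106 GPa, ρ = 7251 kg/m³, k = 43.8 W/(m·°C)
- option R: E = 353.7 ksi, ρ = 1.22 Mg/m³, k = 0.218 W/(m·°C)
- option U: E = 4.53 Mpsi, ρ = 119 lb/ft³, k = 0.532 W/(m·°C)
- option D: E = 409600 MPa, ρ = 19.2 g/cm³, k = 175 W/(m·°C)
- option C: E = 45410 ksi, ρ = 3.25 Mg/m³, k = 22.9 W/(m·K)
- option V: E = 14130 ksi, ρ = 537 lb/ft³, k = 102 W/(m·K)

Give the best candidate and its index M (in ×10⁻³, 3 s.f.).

option Y, M = 6.45×10⁻³

Screen on constraints: k ≥ 33.3 W/(m·K). Survivors: option Y, option S, option D, option V.
Putting every candidate on a common basis:
  option Y: E = 418.0 GPa, ρ = 3172 kg/m³
  option S: E = 106.0 GPa, ρ = 7251 kg/m³
  option D: E = 409.6 GPa, ρ = 19200 kg/m³
  option V: E = 97.42 GPa, ρ = 8602 kg/m³
  option Y: M = 6.45×10⁻³
  option S: M = 1.42×10⁻³
  option V: M = 1.15×10⁻³
  option D: M = 1.05×10⁻³
Option Y has the largest M.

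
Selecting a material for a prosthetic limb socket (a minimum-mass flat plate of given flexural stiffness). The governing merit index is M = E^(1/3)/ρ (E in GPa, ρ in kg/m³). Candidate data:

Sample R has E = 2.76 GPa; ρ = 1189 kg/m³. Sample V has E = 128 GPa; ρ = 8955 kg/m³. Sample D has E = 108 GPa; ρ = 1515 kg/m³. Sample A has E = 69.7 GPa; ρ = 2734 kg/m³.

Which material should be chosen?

sample D

Computing M directly (units already consistent):
  sample D: M = 3.14×10⁻³
  sample A: M = 1.51×10⁻³
  sample R: M = 1.18×10⁻³
  sample V: M = 0.563×10⁻³
Sample D has the largest M.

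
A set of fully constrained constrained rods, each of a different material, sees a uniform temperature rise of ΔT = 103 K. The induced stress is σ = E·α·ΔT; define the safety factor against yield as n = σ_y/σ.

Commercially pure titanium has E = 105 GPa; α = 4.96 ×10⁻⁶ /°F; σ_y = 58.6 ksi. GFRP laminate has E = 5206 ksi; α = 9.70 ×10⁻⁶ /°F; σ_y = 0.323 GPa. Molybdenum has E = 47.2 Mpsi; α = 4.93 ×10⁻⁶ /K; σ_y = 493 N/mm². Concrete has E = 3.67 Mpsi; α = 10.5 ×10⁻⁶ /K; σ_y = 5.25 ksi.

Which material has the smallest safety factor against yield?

Per material, after unit conversion:
  commercially pure titanium: E = 105.0, α = 8.93, σ_y = 404.0 → σ = 96.6 MPa, n = 4.18
  GFRP laminate: E = 35.89, α = 17.5, σ_y = 323.0 → σ = 64.6 MPa, n = 5.00
  molybdenum: E = 325.4, α = 4.93, σ_y = 493.0 → σ = 165 MPa, n = 2.98
  concrete: E = 25.30, α = 10.5, σ_y = 36.20 → σ = 27.4 MPa, n = 1.32
The minimum is concrete at n = 1.32.

concrete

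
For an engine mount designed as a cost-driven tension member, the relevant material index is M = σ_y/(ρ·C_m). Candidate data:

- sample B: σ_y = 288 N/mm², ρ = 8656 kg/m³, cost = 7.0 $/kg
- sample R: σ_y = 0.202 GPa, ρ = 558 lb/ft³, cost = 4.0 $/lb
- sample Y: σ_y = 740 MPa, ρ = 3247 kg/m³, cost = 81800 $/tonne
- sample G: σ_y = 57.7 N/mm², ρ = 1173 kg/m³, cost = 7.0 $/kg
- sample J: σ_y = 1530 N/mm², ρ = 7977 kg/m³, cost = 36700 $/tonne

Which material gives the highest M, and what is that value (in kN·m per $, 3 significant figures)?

In SI units:
  sample B: σ_y = 288.0 MPa, ρ = 8656 kg/m³, cost = 7.000 $/kg
  sample R: σ_y = 202.0 MPa, ρ = 8938 kg/m³, cost = 8.818 $/kg
  sample Y: σ_y = 740.0 MPa, ρ = 3247 kg/m³, cost = 81.80 $/kg
  sample G: σ_y = 57.70 MPa, ρ = 1173 kg/m³, cost = 7.000 $/kg
  sample J: σ_y = 1530 MPa, ρ = 7977 kg/m³, cost = 36.70 $/kg
  sample G: M = 7.03 kN·m per $
  sample J: M = 5.23 kN·m per $
  sample B: M = 4.75 kN·m per $
  sample Y: M = 2.79 kN·m per $
  sample R: M = 2.56 kN·m per $
The maximum is for sample G.

sample G, M = 7.03 kN·m per $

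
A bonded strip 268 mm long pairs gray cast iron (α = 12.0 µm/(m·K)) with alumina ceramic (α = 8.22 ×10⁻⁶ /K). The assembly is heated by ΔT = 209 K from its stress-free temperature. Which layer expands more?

α(gray cast iron) = 12.0×10⁻⁶/K vs α(alumina ceramic) = 8.22×10⁻⁶/K.
Higher α expands more for the same ΔT: gray cast iron.

gray cast iron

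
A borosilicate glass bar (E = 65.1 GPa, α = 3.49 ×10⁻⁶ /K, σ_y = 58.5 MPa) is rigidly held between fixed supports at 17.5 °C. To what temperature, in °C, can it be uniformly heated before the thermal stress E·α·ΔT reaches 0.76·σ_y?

E·α·ΔT = 44.46 MPa ⇒ ΔT = 44.46 / (65.10×10³ × 3.49×10⁻⁶) = 195.7 K.
T = 17.5 + 195.7 = 213.2 °C.

213 °C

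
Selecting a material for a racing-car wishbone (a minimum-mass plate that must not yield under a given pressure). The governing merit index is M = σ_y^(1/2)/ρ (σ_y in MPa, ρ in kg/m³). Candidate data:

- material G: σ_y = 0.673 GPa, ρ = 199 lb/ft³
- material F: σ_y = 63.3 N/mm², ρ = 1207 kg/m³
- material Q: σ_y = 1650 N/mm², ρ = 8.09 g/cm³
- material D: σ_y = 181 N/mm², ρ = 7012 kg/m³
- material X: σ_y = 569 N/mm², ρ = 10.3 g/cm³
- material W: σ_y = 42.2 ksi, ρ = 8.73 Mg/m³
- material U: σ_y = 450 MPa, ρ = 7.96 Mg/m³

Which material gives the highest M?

material G

Putting every candidate on a common basis:
  material G: σ_y = 673.0 MPa, ρ = 3188 kg/m³
  material F: σ_y = 63.30 MPa, ρ = 1207 kg/m³
  material Q: σ_y = 1650 MPa, ρ = 8090 kg/m³
  material D: σ_y = 181.0 MPa, ρ = 7012 kg/m³
  material X: σ_y = 569.0 MPa, ρ = 10300 kg/m³
  material W: σ_y = 291.0 MPa, ρ = 8730 kg/m³
  material U: σ_y = 450.0 MPa, ρ = 7960 kg/m³
  material G: M = 8.14×10⁻³
  material F: M = 6.59×10⁻³
  material Q: M = 5.02×10⁻³
  material U: M = 2.66×10⁻³
  material X: M = 2.32×10⁻³
  material W: M = 1.95×10⁻³
  material D: M = 1.92×10⁻³
The maximum is for material G.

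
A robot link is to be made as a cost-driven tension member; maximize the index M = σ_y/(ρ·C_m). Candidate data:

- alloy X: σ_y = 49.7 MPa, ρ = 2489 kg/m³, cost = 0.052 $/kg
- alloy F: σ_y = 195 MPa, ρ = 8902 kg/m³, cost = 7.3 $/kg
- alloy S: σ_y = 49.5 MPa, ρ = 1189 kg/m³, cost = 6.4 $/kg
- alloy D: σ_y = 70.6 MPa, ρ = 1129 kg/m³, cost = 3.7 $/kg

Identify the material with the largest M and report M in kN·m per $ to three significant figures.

alloy X, M = 384 kN·m per $

Evaluate M for each candidate:
  alloy X: M = 384 kN·m per $
  alloy D: M = 16.9 kN·m per $
  alloy S: M = 6.50 kN·m per $
  alloy F: M = 3.00 kN·m per $
Alloy X ranks first.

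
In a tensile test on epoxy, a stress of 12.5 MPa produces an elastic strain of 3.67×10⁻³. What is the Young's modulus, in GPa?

3.41 GPa

E = σ/ε = 12.5 MPa / 3.67×10⁻³ = 3406 MPa = 3.41 GPa.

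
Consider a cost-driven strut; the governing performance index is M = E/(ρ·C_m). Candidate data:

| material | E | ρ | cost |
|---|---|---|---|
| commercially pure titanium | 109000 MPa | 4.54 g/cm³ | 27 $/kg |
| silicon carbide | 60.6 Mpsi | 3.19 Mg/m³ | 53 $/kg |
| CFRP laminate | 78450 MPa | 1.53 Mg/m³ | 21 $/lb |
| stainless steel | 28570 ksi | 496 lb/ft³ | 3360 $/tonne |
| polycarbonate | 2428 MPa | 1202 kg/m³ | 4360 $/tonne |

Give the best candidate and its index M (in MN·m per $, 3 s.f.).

After converting to SI:
  commercially pure titanium: E = 109.0 GPa, ρ = 4540 kg/m³, cost = 27.00 $/kg
  silicon carbide: E = 417.8 GPa, ρ = 3190 kg/m³, cost = 53.00 $/kg
  CFRP laminate: E = 78.45 GPa, ρ = 1530 kg/m³, cost = 46.30 $/kg
  stainless steel: E = 197.0 GPa, ρ = 7945 kg/m³, cost = 3.360 $/kg
  polycarbonate: E = 2.428 GPa, ρ = 1202 kg/m³, cost = 4.360 $/kg
  stainless steel: M = 7.38 MN·m per $
  silicon carbide: M = 2.47 MN·m per $
  CFRP laminate: M = 1.11 MN·m per $
  commercially pure titanium: M = 0.889 MN·m per $
  polycarbonate: M = 0.463 MN·m per $
Stainless steel ranks first.

stainless steel, M = 7.38 MN·m per $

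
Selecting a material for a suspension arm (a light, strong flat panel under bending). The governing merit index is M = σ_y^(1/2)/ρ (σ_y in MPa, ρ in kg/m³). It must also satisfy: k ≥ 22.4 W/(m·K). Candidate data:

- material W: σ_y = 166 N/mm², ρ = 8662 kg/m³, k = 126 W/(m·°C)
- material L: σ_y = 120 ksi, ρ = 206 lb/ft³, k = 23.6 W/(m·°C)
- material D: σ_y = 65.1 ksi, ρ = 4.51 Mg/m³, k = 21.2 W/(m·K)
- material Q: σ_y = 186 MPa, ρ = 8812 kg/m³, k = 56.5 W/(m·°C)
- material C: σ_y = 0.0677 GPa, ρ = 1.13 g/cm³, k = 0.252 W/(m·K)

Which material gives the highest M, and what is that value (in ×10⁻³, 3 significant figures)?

material L, M = 8.72×10⁻³

Screen on constraints: k ≥ 22.4 W/(m·K). Survivors: material W, material L, material Q.
In SI units:
  material W: σ_y = 166.0 MPa, ρ = 8662 kg/m³
  material L: σ_y = 827.4 MPa, ρ = 3300 kg/m³
  material Q: σ_y = 186.0 MPa, ρ = 8812 kg/m³
  material L: M = 8.72×10⁻³
  material Q: M = 1.55×10⁻³
  material W: M = 1.49×10⁻³
The maximum is for material L.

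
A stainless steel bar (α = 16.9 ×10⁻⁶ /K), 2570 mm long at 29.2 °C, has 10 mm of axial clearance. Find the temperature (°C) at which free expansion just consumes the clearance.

259 °C

α·L₀·ΔT = 10.0 mm ⇒ ΔT = 10.0 / (16.9×10⁻⁶ × 2570.0) = 230.2 K.
T = 29.2 + 230.2 = 259.4 °C.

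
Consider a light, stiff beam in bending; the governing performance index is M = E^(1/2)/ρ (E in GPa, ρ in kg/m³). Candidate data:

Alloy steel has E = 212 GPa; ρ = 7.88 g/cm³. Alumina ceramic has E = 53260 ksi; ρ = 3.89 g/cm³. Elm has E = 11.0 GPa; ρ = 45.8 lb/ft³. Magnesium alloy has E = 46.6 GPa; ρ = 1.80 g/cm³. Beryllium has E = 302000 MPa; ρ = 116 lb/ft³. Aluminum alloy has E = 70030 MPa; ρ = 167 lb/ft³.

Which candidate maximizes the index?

beryllium

In SI units:
  alloy steel: E = 212.0 GPa, ρ = 7880 kg/m³
  alumina ceramic: E = 367.2 GPa, ρ = 3890 kg/m³
  elm: E = 11.00 GPa, ρ = 733.6 kg/m³
  magnesium alloy: E = 46.60 GPa, ρ = 1800 kg/m³
  beryllium: E = 302.0 GPa, ρ = 1858 kg/m³
  aluminum alloy: E = 70.03 GPa, ρ = 2675 kg/m³
  beryllium: M = 9.35×10⁻³
  alumina ceramic: M = 4.93×10⁻³
  elm: M = 4.52×10⁻³
  magnesium alloy: M = 3.79×10⁻³
  aluminum alloy: M = 3.13×10⁻³
  alloy steel: M = 1.85×10⁻³
The maximum is for beryllium.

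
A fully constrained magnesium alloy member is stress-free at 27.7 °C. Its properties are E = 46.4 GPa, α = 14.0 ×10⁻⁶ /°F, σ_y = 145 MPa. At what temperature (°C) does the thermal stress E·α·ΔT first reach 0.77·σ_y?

123 °C

α = 14.0×10⁻⁶/°F × 9/5 = 25.2×10⁻⁶/K.
E·α·ΔT = 111.7 MPa ⇒ ΔT = 111.7 / (46.40×10³ × 25.2×10⁻⁶) = 95.49 K.
T = 27.7 + 95.49 = 123.2 °C.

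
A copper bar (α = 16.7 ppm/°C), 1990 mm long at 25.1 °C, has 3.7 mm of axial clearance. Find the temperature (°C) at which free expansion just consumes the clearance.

136 °C

α·L₀·ΔT = 3.7 mm ⇒ ΔT = 3.7 / (16.7×10⁻⁶ × 1990.0) = 111.3 K.
T = 25.1 + 111.3 = 136.4 °C.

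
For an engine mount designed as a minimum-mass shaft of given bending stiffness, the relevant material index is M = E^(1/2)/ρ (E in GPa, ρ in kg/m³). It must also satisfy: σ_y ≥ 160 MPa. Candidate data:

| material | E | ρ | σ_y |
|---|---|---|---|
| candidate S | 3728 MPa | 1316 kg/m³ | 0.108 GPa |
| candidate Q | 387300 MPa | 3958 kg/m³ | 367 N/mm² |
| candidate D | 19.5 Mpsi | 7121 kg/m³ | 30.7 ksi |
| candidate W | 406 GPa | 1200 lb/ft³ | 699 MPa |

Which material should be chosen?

Screen on constraints: σ_y ≥ 160 MPa. Survivors: candidate Q, candidate D, candidate W.
Normalizing units and computing the index:
  candidate Q: E = 387.3 GPa, ρ = 3958 kg/m³
  candidate D: E = 134.4 GPa, ρ = 7121 kg/m³
  candidate W: E = 406.0 GPa, ρ = 19220 kg/m³
  candidate Q: M = 4.97×10⁻³
  candidate D: M = 1.63×10⁻³
  candidate W: M = 1.05×10⁻³
Candidate Q ranks first.

candidate Q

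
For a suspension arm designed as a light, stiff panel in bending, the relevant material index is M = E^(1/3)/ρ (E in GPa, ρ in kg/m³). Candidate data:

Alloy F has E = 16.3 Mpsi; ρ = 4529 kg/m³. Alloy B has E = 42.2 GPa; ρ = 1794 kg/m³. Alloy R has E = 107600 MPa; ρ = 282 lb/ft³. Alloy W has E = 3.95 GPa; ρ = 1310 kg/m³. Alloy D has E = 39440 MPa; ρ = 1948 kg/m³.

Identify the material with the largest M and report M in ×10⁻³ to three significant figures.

Convert each candidate to consistent units, then evaluate M:
  alloy F: E = 112.4 GPa, ρ = 4529 kg/m³
  alloy B: E = 42.20 GPa, ρ = 1794 kg/m³
  alloy R: E = 107.6 GPa, ρ = 4517 kg/m³
  alloy W: E = 3.950 GPa, ρ = 1310 kg/m³
  alloy D: E = 39.44 GPa, ρ = 1948 kg/m³
  alloy B: M = 1.94×10⁻³
  alloy D: M = 1.75×10⁻³
  alloy W: M = 1.21×10⁻³
  alloy F: M = 1.07×10⁻³
  alloy R: M = 1.05×10⁻³
Alloy B ranks first.

alloy B, M = 1.94×10⁻³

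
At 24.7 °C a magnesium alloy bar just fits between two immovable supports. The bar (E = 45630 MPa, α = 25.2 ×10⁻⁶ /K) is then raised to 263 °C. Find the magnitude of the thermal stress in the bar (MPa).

274 MPa

E = 45630 MPa = 45.63 GPa.
ΔT = 238.3 K. Constrained thermal stress σ = E·α·ΔT = 45.63×10³ MPa × 25.2×10⁻⁶ × 238.3 = 274 MPa (compressive).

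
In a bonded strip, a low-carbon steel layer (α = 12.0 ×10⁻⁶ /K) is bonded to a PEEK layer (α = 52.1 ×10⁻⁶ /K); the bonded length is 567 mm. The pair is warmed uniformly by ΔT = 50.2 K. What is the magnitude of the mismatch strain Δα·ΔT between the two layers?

Δα = |12.0 − 52.1|×10⁻⁶/K = 40.1×10⁻⁶/K.
Mismatch strain = Δα·ΔT = 40.1×10⁻⁶ × 50.2 = 2.01×10⁻³.

2.01×10⁻³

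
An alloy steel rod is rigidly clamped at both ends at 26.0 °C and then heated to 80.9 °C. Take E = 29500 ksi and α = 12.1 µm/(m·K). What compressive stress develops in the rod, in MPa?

135 MPa

E = 29500 ksi = 203.4 GPa.
ΔT = 54.90 K. Constrained thermal stress σ = E·α·ΔT = 203.4×10³ MPa × 12.1×10⁻⁶ × 54.90 = 135 MPa (compressive).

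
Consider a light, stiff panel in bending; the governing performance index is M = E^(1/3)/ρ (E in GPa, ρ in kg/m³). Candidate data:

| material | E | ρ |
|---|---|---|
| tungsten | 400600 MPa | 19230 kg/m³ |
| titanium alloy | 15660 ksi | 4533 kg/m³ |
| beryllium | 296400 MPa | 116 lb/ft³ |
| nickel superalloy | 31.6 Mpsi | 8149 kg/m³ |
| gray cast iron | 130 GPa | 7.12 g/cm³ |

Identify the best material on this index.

beryllium

Convert each candidate to consistent units, then evaluate M:
  tungsten: E = 400.6 GPa, ρ = 19230 kg/m³
  titanium alloy: E = 108.0 GPa, ρ = 4533 kg/m³
  beryllium: E = 296.4 GPa, ρ = 1858 kg/m³
  nickel superalloy: E = 217.9 GPa, ρ = 8149 kg/m³
  gray cast iron: E = 130.0 GPa, ρ = 7120 kg/m³
  beryllium: M = 3.59×10⁻³
  titanium alloy: M = 1.05×10⁻³
  nickel superalloy: M = 0.738×10⁻³
  gray cast iron: M = 0.711×10⁻³
  tungsten: M = 0.383×10⁻³
Beryllium has the largest M.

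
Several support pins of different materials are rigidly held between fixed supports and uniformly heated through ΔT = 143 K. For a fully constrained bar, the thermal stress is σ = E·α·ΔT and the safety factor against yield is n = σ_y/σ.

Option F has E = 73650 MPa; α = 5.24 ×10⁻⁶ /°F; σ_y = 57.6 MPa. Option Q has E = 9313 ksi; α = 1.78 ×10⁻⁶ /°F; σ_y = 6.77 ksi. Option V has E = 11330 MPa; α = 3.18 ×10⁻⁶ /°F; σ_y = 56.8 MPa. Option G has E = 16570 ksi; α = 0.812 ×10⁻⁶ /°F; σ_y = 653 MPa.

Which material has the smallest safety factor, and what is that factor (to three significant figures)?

Per material, after unit conversion:
  option F: E = 73.65, α = 9.43, σ_y = 57.60 → σ = 99.3 MPa, n = 0.580
  option Q: E = 64.21, α = 3.20, σ_y = 46.68 → σ = 29.4 MPa, n = 1.59
  option V: E = 11.33, α = 5.72, σ_y = 56.80 → σ = 9.27 MPa, n = 6.12
  option G: E = 114.2, α = 1.46, σ_y = 653.0 → σ = 23.9 MPa, n = 27.3
Smallest n: option F with n = 0.580.

option F, n = 0.580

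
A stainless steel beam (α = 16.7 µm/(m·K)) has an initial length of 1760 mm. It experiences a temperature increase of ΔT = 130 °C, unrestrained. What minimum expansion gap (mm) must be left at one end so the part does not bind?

3.82 mm

ΔL = α·L₀·ΔT = 16.7×10⁻⁶ × 1760 mm × 130.0 K = 3.82 mm.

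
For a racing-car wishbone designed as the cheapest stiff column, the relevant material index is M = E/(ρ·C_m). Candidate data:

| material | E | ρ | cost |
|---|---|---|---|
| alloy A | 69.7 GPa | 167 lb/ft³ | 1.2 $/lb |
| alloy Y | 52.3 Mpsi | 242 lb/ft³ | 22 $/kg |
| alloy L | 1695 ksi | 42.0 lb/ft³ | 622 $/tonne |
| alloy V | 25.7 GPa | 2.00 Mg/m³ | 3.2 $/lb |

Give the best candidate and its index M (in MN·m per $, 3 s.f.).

alloy L, M = 27.9 MN·m per $

Convert each candidate to consistent units, then evaluate M:
  alloy A: E = 69.70 GPa, ρ = 2675 kg/m³, cost = 2.646 $/kg
  alloy Y: E = 360.6 GPa, ρ = 3876 kg/m³, cost = 22.00 $/kg
  alloy L: E = 11.69 GPa, ρ = 672.8 kg/m³, cost = 0.6220 $/kg
  alloy V: E = 25.70 GPa, ρ = 2000 kg/m³, cost = 7.055 $/kg
  alloy L: M = 27.9 MN·m per $
  alloy A: M = 9.85 MN·m per $
  alloy Y: M = 4.23 MN·m per $
  alloy V: M = 1.82 MN·m per $
Highest index: alloy L.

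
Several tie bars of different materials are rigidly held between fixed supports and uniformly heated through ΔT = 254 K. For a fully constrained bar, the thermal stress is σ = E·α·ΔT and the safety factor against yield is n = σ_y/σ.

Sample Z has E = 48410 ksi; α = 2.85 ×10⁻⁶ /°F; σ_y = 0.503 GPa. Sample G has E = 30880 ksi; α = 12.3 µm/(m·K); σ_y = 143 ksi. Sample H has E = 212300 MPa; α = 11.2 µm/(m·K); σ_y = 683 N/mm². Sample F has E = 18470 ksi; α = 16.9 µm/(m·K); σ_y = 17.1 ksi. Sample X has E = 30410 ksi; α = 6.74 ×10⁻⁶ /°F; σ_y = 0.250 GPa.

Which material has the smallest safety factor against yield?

In consistent units (E in GPa, α in ×10⁻⁶/K, σ_y in MPa):
  sample Z: E = 333.8, α = 5.13, σ_y = 503.0 → σ = 435 MPa, n = 1.16
  sample G: E = 212.9, α = 12.3, σ_y = 986.0 → σ = 665 MPa, n = 1.48
  sample H: E = 212.3, α = 11.2, σ_y = 683.0 → σ = 604 MPa, n = 1.13
  sample F: E = 127.3, α = 16.9, σ_y = 117.9 → σ = 547 MPa, n = 0.216
  sample X: E = 209.7, α = 12.1, σ_y = 250.0 → σ = 646 MPa, n = 0.387
Sample F has the lowest safety factor, n = 0.216.

sample F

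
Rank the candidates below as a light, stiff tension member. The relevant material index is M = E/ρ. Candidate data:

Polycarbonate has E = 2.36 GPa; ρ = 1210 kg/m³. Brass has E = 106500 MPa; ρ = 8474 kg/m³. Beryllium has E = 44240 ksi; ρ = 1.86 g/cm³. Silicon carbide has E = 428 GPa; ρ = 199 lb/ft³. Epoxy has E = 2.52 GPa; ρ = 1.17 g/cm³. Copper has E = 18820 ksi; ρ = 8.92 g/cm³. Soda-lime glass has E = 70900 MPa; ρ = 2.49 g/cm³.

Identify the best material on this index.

beryllium

Putting every candidate on a common basis:
  polycarbonate: E = 2.360 GPa, ρ = 1210 kg/m³
  brass: E = 106.5 GPa, ρ = 8474 kg/m³
  beryllium: E = 305.0 GPa, ρ = 1860 kg/m³
  silicon carbide: E = 428.0 GPa, ρ = 3188 kg/m³
  epoxy: E = 2.520 GPa, ρ = 1170 kg/m³
  copper: E = 129.8 GPa, ρ = 8920 kg/m³
  soda-lime glass: E = 70.90 GPa, ρ = 2490 kg/m³
  beryllium: M = 164 MN·m/kg
  silicon carbide: M = 134 MN·m/kg
  soda-lime glass: M = 28.5 MN·m/kg
  copper: M = 14.5 MN·m/kg
  brass: M = 12.6 MN·m/kg
  epoxy: M = 2.15 MN·m/kg
  polycarbonate: M = 1.95 MN·m/kg
Beryllium ranks first.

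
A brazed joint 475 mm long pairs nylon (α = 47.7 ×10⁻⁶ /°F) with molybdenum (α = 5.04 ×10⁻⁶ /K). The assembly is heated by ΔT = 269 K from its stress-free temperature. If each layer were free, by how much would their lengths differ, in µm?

nylon: α = 47.7×10⁻⁶/°F × 9/5 = 85.9×10⁻⁶/K.
Δα = |85.9 − 5.04|×10⁻⁶/K = 80.8×10⁻⁶/K.
ΔL_mismatch = Δα·L·ΔT = 80.8×10⁻⁶ × 475.0 mm × 269.0 K = 10300 µm.

10300 µm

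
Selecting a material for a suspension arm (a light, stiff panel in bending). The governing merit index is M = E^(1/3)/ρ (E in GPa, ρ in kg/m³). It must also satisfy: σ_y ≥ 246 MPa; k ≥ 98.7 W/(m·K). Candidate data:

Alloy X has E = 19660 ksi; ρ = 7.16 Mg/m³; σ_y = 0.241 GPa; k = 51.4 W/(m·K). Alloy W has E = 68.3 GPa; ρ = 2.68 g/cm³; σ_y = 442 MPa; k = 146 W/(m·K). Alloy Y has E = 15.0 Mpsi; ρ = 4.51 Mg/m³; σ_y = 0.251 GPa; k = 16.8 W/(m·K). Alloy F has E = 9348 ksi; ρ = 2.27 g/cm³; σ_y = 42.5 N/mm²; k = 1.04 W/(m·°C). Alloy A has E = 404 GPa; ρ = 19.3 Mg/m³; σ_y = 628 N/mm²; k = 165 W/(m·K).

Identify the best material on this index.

alloy W

Screen on constraints: σ_y ≥ 246 MPa; k ≥ 98.7 W/(m·K). Survivors: alloy W, alloy A.
After converting to SI:
  alloy W: E = 68.30 GPa, ρ = 2680 kg/m³
  alloy A: E = 404.0 GPa, ρ = 19300 kg/m³
  alloy W: M = 1.53×10⁻³
  alloy A: M = 0.383×10⁻³
Highest index: alloy W.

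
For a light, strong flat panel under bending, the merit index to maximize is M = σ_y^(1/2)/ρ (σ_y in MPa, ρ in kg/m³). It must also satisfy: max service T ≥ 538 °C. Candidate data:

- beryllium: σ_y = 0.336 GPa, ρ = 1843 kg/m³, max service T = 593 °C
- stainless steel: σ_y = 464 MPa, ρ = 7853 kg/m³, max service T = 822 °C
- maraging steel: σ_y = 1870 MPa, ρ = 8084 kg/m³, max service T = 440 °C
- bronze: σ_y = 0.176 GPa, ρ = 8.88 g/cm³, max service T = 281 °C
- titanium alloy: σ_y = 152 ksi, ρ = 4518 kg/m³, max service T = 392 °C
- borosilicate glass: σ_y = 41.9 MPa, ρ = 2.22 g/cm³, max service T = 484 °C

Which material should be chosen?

beryllium

Screen on constraints: max service T ≥ 538 °C. Survivors: beryllium, stainless steel.
After converting to SI:
  beryllium: σ_y = 336.0 MPa, ρ = 1843 kg/m³
  stainless steel: σ_y = 464.0 MPa, ρ = 7853 kg/m³
  beryllium: M = 9.95×10⁻³
  stainless steel: M = 2.74×10⁻³
The maximum is for beryllium.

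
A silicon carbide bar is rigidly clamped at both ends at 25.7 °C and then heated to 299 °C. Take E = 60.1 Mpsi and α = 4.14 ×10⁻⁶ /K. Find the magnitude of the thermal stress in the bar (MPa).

E = 60.1 Mpsi = 414.4 GPa.
ΔT = 273.3 K. Constrained thermal stress σ = E·α·ΔT = 414.4×10³ MPa × 4.14×10⁻⁶ × 273.3 = 469 MPa (compressive).

469 MPa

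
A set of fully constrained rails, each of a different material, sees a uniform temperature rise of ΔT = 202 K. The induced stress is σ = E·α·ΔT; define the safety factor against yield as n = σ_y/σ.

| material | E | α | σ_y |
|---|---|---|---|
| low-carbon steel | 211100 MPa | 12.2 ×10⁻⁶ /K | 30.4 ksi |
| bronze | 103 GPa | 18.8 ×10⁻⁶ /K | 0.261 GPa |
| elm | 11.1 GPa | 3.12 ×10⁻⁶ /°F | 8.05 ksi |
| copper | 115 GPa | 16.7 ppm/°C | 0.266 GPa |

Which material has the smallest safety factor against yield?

In consistent units (E in GPa, α in ×10⁻⁶/K, σ_y in MPa):
  low-carbon steel: E = 211.1, α = 12.2, σ_y = 209.6 → σ = 520 MPa, n = 0.403
  bronze: E = 103.0, α = 18.8, σ_y = 261.0 → σ = 391 MPa, n = 0.667
  elm: E = 11.10, α = 5.62, σ_y = 55.50 → σ = 12.6 MPa, n = 4.41
  copper: E = 115.0, α = 16.7, σ_y = 266.0 → σ = 388 MPa, n = 0.686
Low-carbon steel has the lowest safety factor, n = 0.403.

low-carbon steel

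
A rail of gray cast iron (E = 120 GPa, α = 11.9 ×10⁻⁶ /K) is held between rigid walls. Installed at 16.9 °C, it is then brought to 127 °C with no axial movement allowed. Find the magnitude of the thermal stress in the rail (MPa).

157 MPa

ΔT = 110.1 K. Constrained thermal stress σ = E·α·ΔT = 120.0×10³ MPa × 11.9×10⁻⁶ × 110.1 = 157 MPa (compressive).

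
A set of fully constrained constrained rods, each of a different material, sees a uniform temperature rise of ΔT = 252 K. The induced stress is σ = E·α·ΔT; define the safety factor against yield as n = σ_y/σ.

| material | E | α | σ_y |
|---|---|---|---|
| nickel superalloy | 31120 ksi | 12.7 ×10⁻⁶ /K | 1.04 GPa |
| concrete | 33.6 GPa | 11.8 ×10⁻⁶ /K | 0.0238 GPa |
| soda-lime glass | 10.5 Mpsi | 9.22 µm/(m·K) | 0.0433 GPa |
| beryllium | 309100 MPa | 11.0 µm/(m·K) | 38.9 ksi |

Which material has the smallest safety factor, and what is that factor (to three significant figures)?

Per material, after unit conversion:
  nickel superalloy: E = 214.6, α = 12.7, σ_y = 1040 → σ = 687 MPa, n = 1.51
  concrete: E = 33.60, α = 11.8, σ_y = 23.80 → σ = 99.9 MPa, n = 0.238
  soda-lime glass: E = 72.39, α = 9.22, σ_y = 43.30 → σ = 168 MPa, n = 0.257
  beryllium: E = 309.1, α = 11.0, σ_y = 268.2 → σ = 857 MPa, n = 0.313
Concrete has the lowest safety factor, n = 0.238.

concrete, n = 0.238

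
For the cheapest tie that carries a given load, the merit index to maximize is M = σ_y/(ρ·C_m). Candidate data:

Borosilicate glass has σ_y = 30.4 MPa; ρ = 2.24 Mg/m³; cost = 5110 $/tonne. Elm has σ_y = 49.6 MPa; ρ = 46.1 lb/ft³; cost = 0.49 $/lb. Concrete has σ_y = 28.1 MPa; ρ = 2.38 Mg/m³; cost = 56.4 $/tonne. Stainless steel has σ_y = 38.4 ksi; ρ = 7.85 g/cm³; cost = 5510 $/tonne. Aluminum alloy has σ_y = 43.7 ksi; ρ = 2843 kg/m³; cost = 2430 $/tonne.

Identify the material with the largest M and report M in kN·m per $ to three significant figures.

concrete, M = 209 kN·m per $

After converting to SI:
  borosilicate glass: σ_y = 30.40 MPa, ρ = 2240 kg/m³, cost = 5.110 $/kg
  elm: σ_y = 49.60 MPa, ρ = 738.5 kg/m³, cost = 1.080 $/kg
  concrete: σ_y = 28.10 MPa, ρ = 2380 kg/m³, cost = 0.05640 $/kg
  stainless steel: σ_y = 264.8 MPa, ρ = 7850 kg/m³, cost = 5.510 $/kg
  aluminum alloy: σ_y = 301.3 MPa, ρ = 2843 kg/m³, cost = 2.430 $/kg
  concrete: M = 209 kN·m per $
  elm: M = 62.2 kN·m per $
  aluminum alloy: M = 43.6 kN·m per $
  stainless steel: M = 6.12 kN·m per $
  borosilicate glass: M = 2.66 kN·m per $
The maximum is for concrete.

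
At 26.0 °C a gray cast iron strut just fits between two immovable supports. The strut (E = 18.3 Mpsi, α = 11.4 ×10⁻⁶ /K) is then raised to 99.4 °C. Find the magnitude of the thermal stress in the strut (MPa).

106 MPa

E = 18.3 Mpsi = 126.2 GPa.
ΔT = 73.40 K. Constrained thermal stress σ = E·α·ΔT = 126.2×10³ MPa × 11.4×10⁻⁶ × 73.40 = 106 MPa (compressive).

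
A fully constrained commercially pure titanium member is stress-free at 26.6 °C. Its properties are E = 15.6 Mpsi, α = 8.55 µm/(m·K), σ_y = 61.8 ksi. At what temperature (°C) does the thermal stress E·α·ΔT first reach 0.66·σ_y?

332 °C

E = 15.6 Mpsi = 107.6 GPa.
σ_y = 61.8 ksi = 426.1 MPa.
E·α·ΔT = 281.2 MPa ⇒ ΔT = 281.2 / (107.6×10³ × 8.55×10⁻⁶) = 305.8 K.
T = 26.6 + 305.8 = 332.4 °C.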